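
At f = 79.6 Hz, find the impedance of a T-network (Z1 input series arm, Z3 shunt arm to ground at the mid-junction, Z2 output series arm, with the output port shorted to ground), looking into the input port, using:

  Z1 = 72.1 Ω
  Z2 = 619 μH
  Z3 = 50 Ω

Step 1 — Angular frequency: ω = 2π·f = 2π·79.6 = 500.1 rad/s.
Step 2 — Component impedances:
  Z1: Z = R = 72.1 Ω
  Z2: Z = jωL = j·500.1·0.000619 = 0 + j0.3096 Ω
  Z3: Z = R = 50 Ω
Step 3 — With the output port shorted to ground, the output series arm Z2 runs from the junction to ground; the shunt arm Z3 also runs from the junction to ground. They appear in parallel: Z3 || Z2 = 0.001917 + j0.3096 Ω.
Step 4 — Series with input arm Z1: Z_in = Z1 + (Z3 || Z2) = 72.1 + j0.3096 Ω = 72.1∠0.2° Ω.

Z = 72.1 + j0.3096 Ω = 72.1∠0.2° Ω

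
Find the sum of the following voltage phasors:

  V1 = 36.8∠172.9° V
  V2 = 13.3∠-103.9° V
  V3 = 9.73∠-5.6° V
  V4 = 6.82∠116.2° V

Step 1 — Convert each phasor to rectangular form:
  V1 = 36.8·(cos(172.9°) + j·sin(172.9°)) = -36.52 + j4.549 V
  V2 = 13.3·(cos(-103.9°) + j·sin(-103.9°)) = -3.195 - j12.91 V
  V3 = 9.73·(cos(-5.6°) + j·sin(-5.6°)) = 9.684 - j0.9495 V
  V4 = 6.82·(cos(116.2°) + j·sin(116.2°)) = -3.011 + j6.119 V
Step 2 — Sum components: V_total = -33.04 - j3.192 V.
Step 3 — Convert to polar: |V_total| = 33.19 V, ∠V_total = -174.5°.

V_total = 33.19∠-174.5° V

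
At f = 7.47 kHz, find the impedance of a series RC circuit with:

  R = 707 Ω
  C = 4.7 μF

Step 1 — Angular frequency: ω = 2π·f = 2π·7470 = 4.694e+04 rad/s.
Step 2 — Component impedances:
  R: Z = R = 707 Ω
  C: Z = 1/(jωC) = -j/(ω·C) = 0 - j4.533 Ω
Step 3 — Series combination: Z_total = R + C = 707 - j4.533 Ω = 707∠-0.4° Ω.

Z = 707 - j4.533 Ω = 707∠-0.4° Ω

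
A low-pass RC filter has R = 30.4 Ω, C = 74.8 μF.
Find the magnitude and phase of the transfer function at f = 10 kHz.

Step 1 — Angular frequency: ω = 2π·1e+04 = 6.283e+04 rad/s.
Step 2 — Transfer function: H(jω) = 1/(1 + jωRC).
Step 3 — Denominator: 1 + jωRC = 1 + j·6.283e+04·30.4·7.48e-05 = 1 + j142.9.
Step 4 — H = 4.899e-05 - j0.006999.
Step 5 — Magnitude: |H| = 0.006999 (-43.1 dB); phase: φ = -89.6°.

|H| = 0.006999 (-43.1 dB), φ = -89.6°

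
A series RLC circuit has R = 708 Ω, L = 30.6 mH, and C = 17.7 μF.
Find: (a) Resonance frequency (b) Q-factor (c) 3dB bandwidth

Step 1 — Resonance condition Im(Z)=0 gives ω₀ = 1/√(LC).
Step 2 — ω₀ = 1/√(0.0306·1.77e-05) = 1359 rad/s.
Step 3 — f₀ = ω₀/(2π) = 216.3 Hz.
Step 4 — Series Q: Q = ω₀L/R = 1359·0.0306/708 = 0.05873.
Step 5 — 3dB bandwidth: Δω = ω₀/Q = 2.314e+04 rad/s; BW = Δω/(2π) = 3682 Hz.

(a) f₀ = 216.3 Hz  (b) Q = 0.05873  (c) BW = 3682 Hz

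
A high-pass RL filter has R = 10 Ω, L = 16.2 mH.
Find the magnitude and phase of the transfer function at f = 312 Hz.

Step 1 — Angular frequency: ω = 2π·312 = 1960 rad/s.
Step 2 — Transfer function: H(jω) = jωL/(R + jωL).
Step 3 — Numerator jωL = j·31.76; denominator R + jωL = 10 + j31.76.
Step 4 — H = 0.9098 + j0.2865.
Step 5 — Magnitude: |H| = 0.9538 (-0.4 dB); phase: φ = 17.5°.

|H| = 0.9538 (-0.4 dB), φ = 17.5°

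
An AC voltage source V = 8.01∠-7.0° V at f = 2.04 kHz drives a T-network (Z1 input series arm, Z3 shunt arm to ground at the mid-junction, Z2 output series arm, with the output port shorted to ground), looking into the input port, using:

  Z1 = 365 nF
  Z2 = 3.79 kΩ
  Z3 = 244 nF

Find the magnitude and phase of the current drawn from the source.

Step 1 — Angular frequency: ω = 2π·f = 2π·2040 = 1.282e+04 rad/s.
Step 2 — Component impedances:
  Z1: Z = 1/(jωC) = -j/(ω·C) = 0 - j213.7 Ω
  Z2: Z = R = 3790 Ω
  Z3: Z = 1/(jωC) = -j/(ω·C) = 0 - j319.7 Ω
Step 3 — With the output port shorted to ground, the output series arm Z2 runs from the junction to ground; the shunt arm Z3 also runs from the junction to ground. They appear in parallel: Z3 || Z2 = 26.78 - j317.5 Ω.
Step 4 — Series with input arm Z1: Z_in = Z1 + (Z3 || Z2) = 26.78 - j531.2 Ω = 531.9∠-87.1° Ω.
Step 5 — Source phasor: V = 8.01∠-7.0° V = 7.95 - j0.9762 V.
Step 6 — Ohm's law: I = V / Z_total = (7.95 - j0.9762) / (26.78 - j531.2) = 0.002586 + j0.01484 A.
Step 7 — Convert to polar: |I| = 0.01506 A, ∠I = 80.1°.

I = 0.01506∠80.1° A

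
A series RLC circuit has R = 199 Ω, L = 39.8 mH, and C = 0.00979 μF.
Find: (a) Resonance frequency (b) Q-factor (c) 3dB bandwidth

Step 1 — Resonance: ω₀ = 1/√(LC) = 1/√(0.0398·9.79e-09) = 5.066e+04 rad/s.
Step 2 — f₀ = ω₀/(2π) = 8063 Hz.
Step 3 — Series Q: Q = ω₀L/R = 5.066e+04·0.0398/199 = 10.13.
Step 4 — Bandwidth: Δω = ω₀/Q = 5000 rad/s; BW = Δω/(2π) = 795.8 Hz.

(a) f₀ = 8063 Hz  (b) Q = 10.13  (c) BW = 795.8 Hz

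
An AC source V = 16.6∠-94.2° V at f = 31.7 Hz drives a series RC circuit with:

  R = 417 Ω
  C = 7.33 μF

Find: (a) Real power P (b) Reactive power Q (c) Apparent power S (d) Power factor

Step 1 — Angular frequency: ω = 2π·f = 2π·31.7 = 199.2 rad/s.
Step 2 — Component impedances:
  R: Z = R = 417 Ω
  C: Z = 1/(jωC) = -j/(ω·C) = 0 - j684.9 Ω
Step 3 — Series combination: Z_total = R + C = 417 - j684.9 Ω = 801.9∠-58.7° Ω.
Step 4 — Source phasor: V = 16.6∠-94.2° V = -1.216 - j16.56 V.
Step 5 — Current: I = V / Z = 0.01685 - j0.01203 A = 0.0207∠-35.5° A.
Step 6 — Complex power: S = V·I* = 0.1787 - j0.2935 VA.
Step 7 — Real power: P = Re(S) = 0.1787 W.
Step 8 — Reactive power: Q = Im(S) = -0.2935 VAR.
Step 9 — Apparent power: |S| = 0.3436 VA.
Step 10 — Power factor: PF = P/|S| = 0.52 (leading).

(a) P = 0.1787 W  (b) Q = -0.2935 VAR  (c) S = 0.3436 VA  (d) PF = 0.52 (leading)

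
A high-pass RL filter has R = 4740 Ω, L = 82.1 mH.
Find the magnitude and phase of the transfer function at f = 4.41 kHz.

Step 1 — Angular frequency: ω = 2π·4410 = 2.771e+04 rad/s.
Step 2 — Transfer function: H(jω) = jωL/(R + jωL).
Step 3 — Numerator jωL = j·2275; denominator R + jωL = 4740 + j2275.
Step 4 — H = 0.1872 + j0.3901.
Step 5 — Magnitude: |H| = 0.4327 (-7.3 dB); phase: φ = 64.4°.

|H| = 0.4327 (-7.3 dB), φ = 64.4°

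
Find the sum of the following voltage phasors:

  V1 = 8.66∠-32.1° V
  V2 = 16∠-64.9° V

Step 1 — Convert each phasor to rectangular form:
  V1 = 8.66·(cos(-32.1°) + j·sin(-32.1°)) = 7.336 - j4.602 V
  V2 = 16·(cos(-64.9°) + j·sin(-64.9°)) = 6.787 - j14.49 V
Step 2 — Sum components: V_total = 14.12 - j19.09 V.
Step 3 — Convert to polar: |V_total| = 23.75 V, ∠V_total = -53.5°.

V_total = 23.75∠-53.5° V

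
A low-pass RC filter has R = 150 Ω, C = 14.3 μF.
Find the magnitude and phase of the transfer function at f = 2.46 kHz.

Step 1 — Angular frequency: ω = 2π·2460 = 1.546e+04 rad/s.
Step 2 — Transfer function: H(jω) = 1/(1 + jωRC).
Step 3 — Denominator: 1 + jωRC = 1 + j·1.546e+04·150·1.43e-05 = 1 + j33.15.
Step 4 — H = 0.0009089 - j0.03013.
Step 5 — Magnitude: |H| = 0.03015 (-30.4 dB); phase: φ = -88.3°.

|H| = 0.03015 (-30.4 dB), φ = -88.3°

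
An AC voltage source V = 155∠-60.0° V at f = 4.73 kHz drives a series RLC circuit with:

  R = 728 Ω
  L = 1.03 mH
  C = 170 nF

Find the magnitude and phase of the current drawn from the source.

Step 1 — Angular frequency: ω = 2π·f = 2π·4730 = 2.972e+04 rad/s.
Step 2 — Component impedances:
  R: Z = R = 728 Ω
  L: Z = jωL = j·2.972e+04·0.00103 = 0 + j30.61 Ω
  C: Z = 1/(jωC) = -j/(ω·C) = 0 - j197.9 Ω
Step 3 — Series combination: Z_total = R + L + C = 728 - j167.3 Ω = 747∠-12.9° Ω.
Step 4 — Source phasor: V = 155∠-60.0° V = 77.5 - j134.2 V.
Step 5 — Ohm's law: I = V / Z_total = (77.5 - j134.2) / (728 - j167.3) = 0.1414 - j0.1519 A.
Step 6 — Convert to polar: |I| = 0.2075 A, ∠I = -47.1°.

I = 0.2075∠-47.1° A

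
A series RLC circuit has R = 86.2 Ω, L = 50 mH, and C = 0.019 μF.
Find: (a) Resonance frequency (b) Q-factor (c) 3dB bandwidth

Step 1 — Resonance: ω₀ = 1/√(LC) = 1/√(0.05·1.9e-08) = 3.244e+04 rad/s.
Step 2 — f₀ = ω₀/(2π) = 5164 Hz.
Step 3 — Series Q: Q = ω₀L/R = 3.244e+04·0.05/86.2 = 18.82.
Step 4 — Bandwidth: Δω = ω₀/Q = 1724 rad/s; BW = Δω/(2π) = 274.4 Hz.

(a) f₀ = 5164 Hz  (b) Q = 18.82  (c) BW = 274.4 Hz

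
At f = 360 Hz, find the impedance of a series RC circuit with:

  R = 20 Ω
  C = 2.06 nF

Step 1 — Angular frequency: ω = 2π·f = 2π·360 = 2262 rad/s.
Step 2 — Component impedances:
  R: Z = R = 20 Ω
  C: Z = 1/(jωC) = -j/(ω·C) = 0 - j2.146e+05 Ω
Step 3 — Series combination: Z_total = R + C = 20 - j2.146e+05 Ω = 2.146e+05∠-90.0° Ω.

Z = 20 - j2.146e+05 Ω = 2.146e+05∠-90.0° Ω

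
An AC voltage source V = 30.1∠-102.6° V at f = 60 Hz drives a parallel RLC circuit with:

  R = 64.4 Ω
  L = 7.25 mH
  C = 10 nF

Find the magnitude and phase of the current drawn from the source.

Step 1 — Angular frequency: ω = 2π·f = 2π·60 = 377 rad/s.
Step 2 — Component impedances:
  R: Z = R = 64.4 Ω
  L: Z = jωL = j·377·0.00725 = 0 + j2.733 Ω
  C: Z = 1/(jωC) = -j/(ω·C) = 0 - j2.653e+05 Ω
Step 3 — Parallel combination: 1/Z_total = 1/R + 1/L + 1/C; Z_total = 0.1158 + j2.728 Ω = 2.731∠87.6° Ω.
Step 4 — Source phasor: V = 30.1∠-102.6° V = -6.566 - j29.38 V.
Step 5 — Ohm's law: I = V / Z_total = (-6.566 - j29.38) / (0.1158 + j2.728) = -10.85 + j1.946 A.
Step 6 — Convert to polar: |I| = 11.02 A, ∠I = 169.8°.

I = 11.02∠169.8° A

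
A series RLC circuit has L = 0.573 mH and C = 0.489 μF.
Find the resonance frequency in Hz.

Step 1 — Resonance condition Im(Z)=0 gives ω₀ = 1/√(LC).
Step 2 — ω₀ = 1/√(0.000573·4.89e-07) = 5.974e+04 rad/s.
Step 3 — f₀ = ω₀/(2π) = 9508 Hz.

f₀ = 9508 Hz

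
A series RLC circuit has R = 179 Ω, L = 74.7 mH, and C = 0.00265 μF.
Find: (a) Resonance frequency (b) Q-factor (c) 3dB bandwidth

Step 1 — Resonance condition Im(Z)=0 gives ω₀ = 1/√(LC).
Step 2 — ω₀ = 1/√(0.0747·2.65e-09) = 7.107e+04 rad/s.
Step 3 — f₀ = ω₀/(2π) = 1.131e+04 Hz.
Step 4 — Series Q: Q = ω₀L/R = 7.107e+04·0.0747/179 = 29.66.
Step 5 — 3dB bandwidth: Δω = ω₀/Q = 2396 rad/s; BW = Δω/(2π) = 381.4 Hz.

(a) f₀ = 1.131e+04 Hz  (b) Q = 29.66  (c) BW = 381.4 Hz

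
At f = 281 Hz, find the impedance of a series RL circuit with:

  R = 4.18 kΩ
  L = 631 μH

Step 1 — Angular frequency: ω = 2π·f = 2π·281 = 1766 rad/s.
Step 2 — Component impedances:
  R: Z = R = 4180 Ω
  L: Z = jωL = j·1766·0.000631 = 0 + j1.114 Ω
Step 3 — Series combination: Z_total = R + L = 4180 + j1.114 Ω = 4180∠0.0° Ω.

Z = 4180 + j1.114 Ω = 4180∠0.0° Ω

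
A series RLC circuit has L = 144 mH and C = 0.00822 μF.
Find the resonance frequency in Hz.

Step 1 — Resonance condition Im(Z)=0 gives ω₀ = 1/√(LC).
Step 2 — ω₀ = 1/√(0.144·8.22e-09) = 2.907e+04 rad/s.
Step 3 — f₀ = ω₀/(2π) = 4626 Hz.

f₀ = 4626 Hz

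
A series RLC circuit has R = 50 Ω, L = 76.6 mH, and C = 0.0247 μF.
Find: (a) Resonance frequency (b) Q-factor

Step 1 — Resonance condition Im(Z)=0 gives ω₀ = 1/√(LC).
Step 2 — ω₀ = 1/√(0.0766·2.47e-08) = 2.299e+04 rad/s.
Step 3 — f₀ = ω₀/(2π) = 3659 Hz.
Step 4 — Series Q: Q = ω₀L/R = 2.299e+04·0.0766/50 = 35.22.

(a) f₀ = 3659 Hz  (b) Q = 35.22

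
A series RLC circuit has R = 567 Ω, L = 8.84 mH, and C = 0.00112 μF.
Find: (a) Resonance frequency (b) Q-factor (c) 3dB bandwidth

Step 1 — Resonance: ω₀ = 1/√(LC) = 1/√(0.00884·1.12e-09) = 3.178e+05 rad/s.
Step 2 — f₀ = ω₀/(2π) = 5.058e+04 Hz.
Step 3 — Series Q: Q = ω₀L/R = 3.178e+05·0.00884/567 = 4.955.
Step 4 — Bandwidth: Δω = ω₀/Q = 6.414e+04 rad/s; BW = Δω/(2π) = 1.021e+04 Hz.

(a) f₀ = 5.058e+04 Hz  (b) Q = 4.955  (c) BW = 1.021e+04 Hz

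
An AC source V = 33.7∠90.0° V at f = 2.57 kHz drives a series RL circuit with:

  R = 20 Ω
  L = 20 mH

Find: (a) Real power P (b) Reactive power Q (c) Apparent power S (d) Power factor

Step 1 — Angular frequency: ω = 2π·f = 2π·2570 = 1.615e+04 rad/s.
Step 2 — Component impedances:
  R: Z = R = 20 Ω
  L: Z = jωL = j·1.615e+04·0.02 = 0 + j323 Ω
Step 3 — Series combination: Z_total = R + L = 20 + j323 Ω = 323.6∠86.5° Ω.
Step 4 — Source phasor: V = 33.7∠90.0° V = 0 + j33.7 V.
Step 5 — Current: I = V / Z = 0.104 + j0.006437 A = 0.1041∠3.5° A.
Step 6 — Complex power: S = V·I* = 0.2169 + j3.503 VA.
Step 7 — Real power: P = Re(S) = 0.2169 W.
Step 8 — Reactive power: Q = Im(S) = 3.503 VAR.
Step 9 — Apparent power: |S| = 3.51 VA.
Step 10 — Power factor: PF = P/|S| = 0.06181 (lagging).

(a) P = 0.2169 W  (b) Q = 3.503 VAR  (c) S = 3.51 VA  (d) PF = 0.06181 (lagging)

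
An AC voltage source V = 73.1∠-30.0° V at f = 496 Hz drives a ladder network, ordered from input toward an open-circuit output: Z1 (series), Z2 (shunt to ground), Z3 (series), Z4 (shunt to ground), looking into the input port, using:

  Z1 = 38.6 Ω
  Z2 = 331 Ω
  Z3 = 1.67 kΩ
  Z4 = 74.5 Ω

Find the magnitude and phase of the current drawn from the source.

Step 1 — Angular frequency: ω = 2π·f = 2π·496 = 3116 rad/s.
Step 2 — Component impedances:
  Z1: Z = R = 38.6 Ω
  Z2: Z = R = 331 Ω
  Z3: Z = R = 1670 Ω
  Z4: Z = R = 74.5 Ω
Step 3 — Ladder network (open output): work backward from the far end, alternating series and parallel combinations. Z_in = 316.8 Ω = 316.8∠0.0° Ω.
Step 4 — Source phasor: V = 73.1∠-30.0° V = 63.31 - j36.55 V.
Step 5 — Ohm's law: I = V / Z_total = (63.31 - j36.55) / (316.8) = 0.1998 - j0.1154 A.
Step 6 — Convert to polar: |I| = 0.2307 A, ∠I = -30.0°.

I = 0.2307∠-30.0° A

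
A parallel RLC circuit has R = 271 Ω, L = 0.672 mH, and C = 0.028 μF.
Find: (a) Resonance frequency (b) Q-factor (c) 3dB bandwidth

Step 1 — Resonance: ω₀ = 1/√(LC) = 1/√(0.000672·2.8e-08) = 2.305e+05 rad/s.
Step 2 — f₀ = ω₀/(2π) = 3.669e+04 Hz.
Step 3 — Parallel Q: Q = R/(ω₀L) = 271/(2.305e+05·0.000672) = 1.749.
Step 4 — Bandwidth: Δω = ω₀/Q = 1.318e+05 rad/s; BW = Δω/(2π) = 2.097e+04 Hz.

(a) f₀ = 3.669e+04 Hz  (b) Q = 1.749  (c) BW = 2.097e+04 Hz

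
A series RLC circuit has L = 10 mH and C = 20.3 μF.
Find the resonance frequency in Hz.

Step 1 — Resonance condition Im(Z)=0 gives ω₀ = 1/√(LC).
Step 2 — ω₀ = 1/√(0.01·2.03e-05) = 2219 rad/s.
Step 3 — f₀ = ω₀/(2π) = 353.2 Hz.

f₀ = 353.2 Hz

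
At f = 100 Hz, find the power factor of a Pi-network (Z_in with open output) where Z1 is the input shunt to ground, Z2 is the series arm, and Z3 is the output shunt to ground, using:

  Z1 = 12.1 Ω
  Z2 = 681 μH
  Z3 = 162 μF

Step 1 — Angular frequency: ω = 2π·f = 2π·100 = 628.3 rad/s.
Step 2 — Component impedances:
  Z1: Z = R = 12.1 Ω
  Z2: Z = jωL = j·628.3·0.000681 = 0 + j0.4279 Ω
  Z3: Z = 1/(jωC) = -j/(ω·C) = 0 - j9.824 Ω
Step 3 — With open output, the series arm Z2 and the output shunt Z3 appear in series to ground: Z2 + Z3 = 0 - j9.396 Ω.
Step 4 — Parallel with input shunt Z1: Z_in = Z1 || (Z2 + Z3) = 4.552 - j5.862 Ω = 7.421∠-52.2° Ω.
Step 5 — Power factor: PF = cos(φ) = Re(Z)/|Z| = 4.5519/7.4215 = 0.6133.
Step 6 — Type: Im(Z) = -5.862 ⇒ leading (phase φ = -52.2°).

PF = 0.6133 (leading, φ = -52.2°)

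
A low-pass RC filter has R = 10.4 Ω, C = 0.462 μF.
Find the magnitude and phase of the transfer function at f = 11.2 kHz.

Step 1 — Angular frequency: ω = 2π·1.12e+04 = 7.037e+04 rad/s.
Step 2 — Transfer function: H(jω) = 1/(1 + jωRC).
Step 3 — Denominator: 1 + jωRC = 1 + j·7.037e+04·10.4·4.62e-07 = 1 + j0.3381.
Step 4 — H = 0.8974 - j0.3034.
Step 5 — Magnitude: |H| = 0.9473 (-0.5 dB); phase: φ = -18.7°.

|H| = 0.9473 (-0.5 dB), φ = -18.7°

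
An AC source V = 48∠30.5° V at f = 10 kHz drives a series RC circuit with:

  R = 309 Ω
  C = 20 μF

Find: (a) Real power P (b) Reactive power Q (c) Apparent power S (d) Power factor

Step 1 — Angular frequency: ω = 2π·f = 2π·1e+04 = 6.283e+04 rad/s.
Step 2 — Component impedances:
  R: Z = R = 309 Ω
  C: Z = 1/(jωC) = -j/(ω·C) = 0 - j0.7958 Ω
Step 3 — Series combination: Z_total = R + C = 309 - j0.7958 Ω = 309∠-0.1° Ω.
Step 4 — Source phasor: V = 48∠30.5° V = 41.36 + j24.36 V.
Step 5 — Current: I = V / Z = 0.1336 + j0.07919 A = 0.1553∠30.6° A.
Step 6 — Complex power: S = V·I* = 7.456 - j0.0192 VA.
Step 7 — Real power: P = Re(S) = 7.456 W.
Step 8 — Reactive power: Q = Im(S) = -0.0192 VAR.
Step 9 — Apparent power: |S| = 7.456 VA.
Step 10 — Power factor: PF = P/|S| = 1 (leading).

(a) P = 7.456 W  (b) Q = -0.0192 VAR  (c) S = 7.456 VA  (d) PF = 1 (leading)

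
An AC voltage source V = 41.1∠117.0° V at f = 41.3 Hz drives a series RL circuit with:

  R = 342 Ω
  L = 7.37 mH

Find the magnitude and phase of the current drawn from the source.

Step 1 — Angular frequency: ω = 2π·f = 2π·41.3 = 259.5 rad/s.
Step 2 — Component impedances:
  R: Z = R = 342 Ω
  L: Z = jωL = j·259.5·0.00737 = 0 + j1.912 Ω
Step 3 — Series combination: Z_total = R + L = 342 + j1.912 Ω = 342∠0.3° Ω.
Step 4 — Source phasor: V = 41.1∠117.0° V = -18.66 + j36.62 V.
Step 5 — Ohm's law: I = V / Z_total = (-18.66 + j36.62) / (342 + j1.912) = -0.05396 + j0.1074 A.
Step 6 — Convert to polar: |I| = 0.1202 A, ∠I = 116.7°.

I = 0.1202∠116.7° A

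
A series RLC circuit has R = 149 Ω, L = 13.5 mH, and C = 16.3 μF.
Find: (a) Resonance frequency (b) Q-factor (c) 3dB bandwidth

Step 1 — Resonance condition Im(Z)=0 gives ω₀ = 1/√(LC).
Step 2 — ω₀ = 1/√(0.0135·1.63e-05) = 2132 rad/s.
Step 3 — f₀ = ω₀/(2π) = 339.3 Hz.
Step 4 — Series Q: Q = ω₀L/R = 2132·0.0135/149 = 0.1931.
Step 5 — 3dB bandwidth: Δω = ω₀/Q = 1.104e+04 rad/s; BW = Δω/(2π) = 1757 Hz.

(a) f₀ = 339.3 Hz  (b) Q = 0.1931  (c) BW = 1757 Hz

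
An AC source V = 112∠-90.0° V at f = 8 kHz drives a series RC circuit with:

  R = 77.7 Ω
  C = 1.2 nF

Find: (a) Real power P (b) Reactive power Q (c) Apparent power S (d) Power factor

Step 1 — Angular frequency: ω = 2π·f = 2π·8000 = 5.027e+04 rad/s.
Step 2 — Component impedances:
  R: Z = R = 77.7 Ω
  C: Z = 1/(jωC) = -j/(ω·C) = 0 - j1.658e+04 Ω
Step 3 — Series combination: Z_total = R + C = 77.7 - j1.658e+04 Ω = 1.658e+04∠-89.7° Ω.
Step 4 — Source phasor: V = 112∠-90.0° V = 0 - j112 V.
Step 5 — Current: I = V / Z = 0.006756 - j3.166e-05 A = 0.006756∠-0.3° A.
Step 6 — Complex power: S = V·I* = 0.003546 - j0.7566 VA.
Step 7 — Real power: P = Re(S) = 0.003546 W.
Step 8 — Reactive power: Q = Im(S) = -0.7566 VAR.
Step 9 — Apparent power: |S| = 0.7566 VA.
Step 10 — Power factor: PF = P/|S| = 0.004687 (leading).

(a) P = 0.003546 W  (b) Q = -0.7566 VAR  (c) S = 0.7566 VA  (d) PF = 0.004687 (leading)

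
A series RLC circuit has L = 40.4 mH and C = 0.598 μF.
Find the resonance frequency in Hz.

Step 1 — Resonance condition Im(Z)=0 gives ω₀ = 1/√(LC).
Step 2 — ω₀ = 1/√(0.0404·5.98e-07) = 6434 rad/s.
Step 3 — f₀ = ω₀/(2π) = 1024 Hz.

f₀ = 1024 Hz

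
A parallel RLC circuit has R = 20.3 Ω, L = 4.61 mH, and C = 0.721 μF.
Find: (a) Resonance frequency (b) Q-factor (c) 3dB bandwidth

Step 1 — Resonance: ω₀ = 1/√(LC) = 1/√(0.00461·7.21e-07) = 1.735e+04 rad/s.
Step 2 — f₀ = ω₀/(2π) = 2761 Hz.
Step 3 — Parallel Q: Q = R/(ω₀L) = 20.3/(1.735e+04·0.00461) = 0.2539.
Step 4 — Bandwidth: Δω = ω₀/Q = 6.832e+04 rad/s; BW = Δω/(2π) = 1.087e+04 Hz.

(a) f₀ = 2761 Hz  (b) Q = 0.2539  (c) BW = 1.087e+04 Hz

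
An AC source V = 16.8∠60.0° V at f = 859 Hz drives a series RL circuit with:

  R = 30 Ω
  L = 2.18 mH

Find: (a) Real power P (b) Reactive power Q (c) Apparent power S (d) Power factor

Step 1 — Angular frequency: ω = 2π·f = 2π·859 = 5397 rad/s.
Step 2 — Component impedances:
  R: Z = R = 30 Ω
  L: Z = jωL = j·5397·0.00218 = 0 + j11.77 Ω
Step 3 — Series combination: Z_total = R + L = 30 + j11.77 Ω = 32.22∠21.4° Ω.
Step 4 — Source phasor: V = 16.8∠60.0° V = 8.4 + j14.55 V.
Step 5 — Current: I = V / Z = 0.4075 + j0.3251 A = 0.5213∠38.6° A.
Step 6 — Complex power: S = V·I* = 8.154 + j3.198 VA.
Step 7 — Real power: P = Re(S) = 8.154 W.
Step 8 — Reactive power: Q = Im(S) = 3.198 VAR.
Step 9 — Apparent power: |S| = 8.758 VA.
Step 10 — Power factor: PF = P/|S| = 0.931 (lagging).

(a) P = 8.154 W  (b) Q = 3.198 VAR  (c) S = 8.758 VA  (d) PF = 0.931 (lagging)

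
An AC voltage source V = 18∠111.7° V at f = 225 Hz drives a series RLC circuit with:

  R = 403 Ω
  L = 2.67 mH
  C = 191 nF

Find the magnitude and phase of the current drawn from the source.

Step 1 — Angular frequency: ω = 2π·f = 2π·225 = 1414 rad/s.
Step 2 — Component impedances:
  R: Z = R = 403 Ω
  L: Z = jωL = j·1414·0.00267 = 0 + j3.775 Ω
  C: Z = 1/(jωC) = -j/(ω·C) = 0 - j3703 Ω
Step 3 — Series combination: Z_total = R + L + C = 403 - j3700 Ω = 3722∠-83.8° Ω.
Step 4 — Source phasor: V = 18∠111.7° V = -6.655 + j16.72 V.
Step 5 — Ohm's law: I = V / Z_total = (-6.655 + j16.72) / (403 - j3700) = -0.004661 - j0.001291 A.
Step 6 — Convert to polar: |I| = 0.004837 A, ∠I = -164.5°.

I = 0.004837∠-164.5° A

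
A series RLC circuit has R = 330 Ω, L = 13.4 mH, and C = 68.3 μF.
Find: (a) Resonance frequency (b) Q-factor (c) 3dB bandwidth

Step 1 — Resonance condition Im(Z)=0 gives ω₀ = 1/√(LC).
Step 2 — ω₀ = 1/√(0.0134·6.83e-05) = 1045 rad/s.
Step 3 — f₀ = ω₀/(2π) = 166.4 Hz.
Step 4 — Series Q: Q = ω₀L/R = 1045·0.0134/330 = 0.04245.
Step 5 — 3dB bandwidth: Δω = ω₀/Q = 2.463e+04 rad/s; BW = Δω/(2π) = 3919 Hz.

(a) f₀ = 166.4 Hz  (b) Q = 0.04245  (c) BW = 3919 Hz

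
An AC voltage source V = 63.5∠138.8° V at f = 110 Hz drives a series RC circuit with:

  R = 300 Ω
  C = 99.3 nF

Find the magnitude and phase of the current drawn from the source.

Step 1 — Angular frequency: ω = 2π·f = 2π·110 = 691.2 rad/s.
Step 2 — Component impedances:
  R: Z = R = 300 Ω
  C: Z = 1/(jωC) = -j/(ω·C) = 0 - j1.457e+04 Ω
Step 3 — Series combination: Z_total = R + C = 300 - j1.457e+04 Ω = 1.457e+04∠-88.8° Ω.
Step 4 — Source phasor: V = 63.5∠138.8° V = -47.78 + j41.83 V.
Step 5 — Ohm's law: I = V / Z_total = (-47.78 + j41.83) / (300 - j1.457e+04) = -0.002937 - j0.003219 A.
Step 6 — Convert to polar: |I| = 0.004357 A, ∠I = -132.4°.

I = 0.004357∠-132.4° A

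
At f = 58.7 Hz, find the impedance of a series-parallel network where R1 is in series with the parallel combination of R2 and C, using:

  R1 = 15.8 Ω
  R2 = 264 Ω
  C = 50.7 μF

Step 1 — Angular frequency: ω = 2π·f = 2π·58.7 = 368.8 rad/s.
Step 2 — Component impedances:
  R1: Z = R = 15.8 Ω
  R2: Z = R = 264 Ω
  C: Z = 1/(jωC) = -j/(ω·C) = 0 - j53.48 Ω
Step 3 — Parallel branch: R2 || C = 1/(1/R2 + 1/C) = 10.41 - j51.37 Ω.
Step 4 — Series with R1: Z_total = R1 + (R2 || C) = 26.21 - j51.37 Ω = 57.67∠-63.0° Ω.

Z = 26.21 - j51.37 Ω = 57.67∠-63.0° Ω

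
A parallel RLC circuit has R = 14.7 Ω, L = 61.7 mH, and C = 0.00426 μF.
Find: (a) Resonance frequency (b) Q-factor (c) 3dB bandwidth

Step 1 — Resonance: ω₀ = 1/√(LC) = 1/√(0.0617·4.26e-09) = 6.168e+04 rad/s.
Step 2 — f₀ = ω₀/(2π) = 9817 Hz.
Step 3 — Parallel Q: Q = R/(ω₀L) = 14.7/(6.168e+04·0.0617) = 0.003863.
Step 4 — Bandwidth: Δω = ω₀/Q = 1.597e+07 rad/s; BW = Δω/(2π) = 2.542e+06 Hz.

(a) f₀ = 9817 Hz  (b) Q = 0.003863  (c) BW = 2.542e+06 Hz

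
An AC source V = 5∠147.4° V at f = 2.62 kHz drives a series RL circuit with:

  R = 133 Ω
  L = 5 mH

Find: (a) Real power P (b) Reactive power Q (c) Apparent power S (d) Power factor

Step 1 — Angular frequency: ω = 2π·f = 2π·2620 = 1.646e+04 rad/s.
Step 2 — Component impedances:
  R: Z = R = 133 Ω
  L: Z = jωL = j·1.646e+04·0.005 = 0 + j82.31 Ω
Step 3 — Series combination: Z_total = R + L = 133 + j82.31 Ω = 156.4∠31.8° Ω.
Step 4 — Source phasor: V = 5∠147.4° V = -4.212 + j2.694 V.
Step 5 — Current: I = V / Z = -0.01384 + j0.02882 A = 0.03197∠115.6° A.
Step 6 — Complex power: S = V·I* = 0.1359 + j0.08411 VA.
Step 7 — Real power: P = Re(S) = 0.1359 W.
Step 8 — Reactive power: Q = Im(S) = 0.08411 VAR.
Step 9 — Apparent power: |S| = 0.1598 VA.
Step 10 — Power factor: PF = P/|S| = 0.8503 (lagging).

(a) P = 0.1359 W  (b) Q = 0.08411 VAR  (c) S = 0.1598 VA  (d) PF = 0.8503 (lagging)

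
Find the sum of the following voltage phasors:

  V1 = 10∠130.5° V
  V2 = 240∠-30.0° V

Step 1 — Convert each phasor to rectangular form:
  V1 = 10·(cos(130.5°) + j·sin(130.5°)) = -6.494 + j7.604 V
  V2 = 240·(cos(-30.0°) + j·sin(-30.0°)) = 207.8 - j120 V
Step 2 — Sum components: V_total = 201.4 - j112.4 V.
Step 3 — Convert to polar: |V_total| = 230.6 V, ∠V_total = -29.2°.

V_total = 230.6∠-29.2° V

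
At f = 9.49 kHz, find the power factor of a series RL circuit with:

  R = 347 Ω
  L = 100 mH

Step 1 — Angular frequency: ω = 2π·f = 2π·9490 = 5.963e+04 rad/s.
Step 2 — Component impedances:
  R: Z = R = 347 Ω
  L: Z = jωL = j·5.963e+04·0.1 = 0 + j5963 Ω
Step 3 — Series combination: Z_total = R + L = 347 + j5963 Ω = 5973∠86.7° Ω.
Step 4 — Power factor: PF = cos(φ) = Re(Z)/|Z| = 347/5972.8 = 0.0581.
Step 5 — Type: Im(Z) = 5963 ⇒ lagging (phase φ = 86.7°).

PF = 0.0581 (lagging, φ = 86.7°)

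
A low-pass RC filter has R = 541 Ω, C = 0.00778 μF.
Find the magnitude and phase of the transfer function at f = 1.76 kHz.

Step 1 — Angular frequency: ω = 2π·1760 = 1.106e+04 rad/s.
Step 2 — Transfer function: H(jω) = 1/(1 + jωRC).
Step 3 — Denominator: 1 + jωRC = 1 + j·1.106e+04·541·7.78e-09 = 1 + j0.04654.
Step 4 — H = 0.9978 - j0.04644.
Step 5 — Magnitude: |H| = 0.9989 (-0.0 dB); phase: φ = -2.7°.

|H| = 0.9989 (-0.0 dB), φ = -2.7°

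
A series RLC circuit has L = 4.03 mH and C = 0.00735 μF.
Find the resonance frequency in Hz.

Step 1 — Resonance condition Im(Z)=0 gives ω₀ = 1/√(LC).
Step 2 — ω₀ = 1/√(0.00403·7.35e-09) = 1.837e+05 rad/s.
Step 3 — f₀ = ω₀/(2π) = 2.924e+04 Hz.

f₀ = 2.924e+04 Hz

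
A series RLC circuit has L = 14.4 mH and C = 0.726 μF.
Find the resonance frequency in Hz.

Step 1 — Resonance condition Im(Z)=0 gives ω₀ = 1/√(LC).
Step 2 — ω₀ = 1/√(0.0144·7.26e-07) = 9780 rad/s.
Step 3 — f₀ = ω₀/(2π) = 1557 Hz.

f₀ = 1557 Hz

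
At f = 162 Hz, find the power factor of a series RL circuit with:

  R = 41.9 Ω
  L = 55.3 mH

Step 1 — Angular frequency: ω = 2π·f = 2π·162 = 1018 rad/s.
Step 2 — Component impedances:
  R: Z = R = 41.9 Ω
  L: Z = jωL = j·1018·0.0553 = 0 + j56.29 Ω
Step 3 — Series combination: Z_total = R + L = 41.9 + j56.29 Ω = 70.17∠53.3° Ω.
Step 4 — Power factor: PF = cos(φ) = Re(Z)/|Z| = 41.9/70.17 = 0.5971.
Step 5 — Type: Im(Z) = 56.29 ⇒ lagging (phase φ = 53.3°).

PF = 0.5971 (lagging, φ = 53.3°)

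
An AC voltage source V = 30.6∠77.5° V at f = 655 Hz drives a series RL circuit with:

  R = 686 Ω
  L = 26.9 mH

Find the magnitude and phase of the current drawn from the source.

Step 1 — Angular frequency: ω = 2π·f = 2π·655 = 4115 rad/s.
Step 2 — Component impedances:
  R: Z = R = 686 Ω
  L: Z = jωL = j·4115·0.0269 = 0 + j110.7 Ω
Step 3 — Series combination: Z_total = R + L = 686 + j110.7 Ω = 694.9∠9.2° Ω.
Step 4 — Source phasor: V = 30.6∠77.5° V = 6.623 + j29.87 V.
Step 5 — Ohm's law: I = V / Z_total = (6.623 + j29.87) / (686 + j110.7) = 0.01626 + j0.04093 A.
Step 6 — Convert to polar: |I| = 0.04404 A, ∠I = 68.3°.

I = 0.04404∠68.3° A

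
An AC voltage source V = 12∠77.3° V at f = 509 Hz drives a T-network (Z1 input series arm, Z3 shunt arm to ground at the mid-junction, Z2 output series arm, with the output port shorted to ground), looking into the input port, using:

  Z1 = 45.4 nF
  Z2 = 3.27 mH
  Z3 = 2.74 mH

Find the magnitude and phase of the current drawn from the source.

Step 1 — Angular frequency: ω = 2π·f = 2π·509 = 3198 rad/s.
Step 2 — Component impedances:
  Z1: Z = 1/(jωC) = -j/(ω·C) = 0 - j6887 Ω
  Z2: Z = jωL = j·3198·0.00327 = 0 + j10.46 Ω
  Z3: Z = jωL = j·3198·0.00274 = 0 + j8.763 Ω
Step 3 — With the output port shorted to ground, the output series arm Z2 runs from the junction to ground; the shunt arm Z3 also runs from the junction to ground. They appear in parallel: Z3 || Z2 = 0 + j4.768 Ω.
Step 4 — Series with input arm Z1: Z_in = Z1 + (Z3 || Z2) = 0 - j6882 Ω = 6882∠-90.0° Ω.
Step 5 — Source phasor: V = 12∠77.3° V = 2.638 + j11.71 V.
Step 6 — Ohm's law: I = V / Z_total = (2.638 + j11.71) / (0 - j6882) = -0.001701 + j0.0003833 A.
Step 7 — Convert to polar: |I| = 0.001744 A, ∠I = 167.3°.

I = 0.001744∠167.3° A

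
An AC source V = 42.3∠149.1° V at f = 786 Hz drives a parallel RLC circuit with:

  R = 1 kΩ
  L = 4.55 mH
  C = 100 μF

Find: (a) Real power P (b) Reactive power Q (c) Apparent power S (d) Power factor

Step 1 — Angular frequency: ω = 2π·f = 2π·786 = 4939 rad/s.
Step 2 — Component impedances:
  R: Z = R = 1000 Ω
  L: Z = jωL = j·4939·0.00455 = 0 + j22.47 Ω
  C: Z = 1/(jωC) = -j/(ω·C) = 0 - j2.025 Ω
Step 3 — Parallel combination: 1/Z_total = 1/R + 1/L + 1/C; Z_total = 0.004952 - j2.225 Ω = 2.225∠-89.9° Ω.
Step 4 — Source phasor: V = 42.3∠149.1° V = -36.3 + j21.72 V.
Step 5 — Current: I = V / Z = -9.798 - j16.29 A = 19.01∠-121.0° A.
Step 6 — Complex power: S = V·I* = 1.789 - j804 VA.
Step 7 — Real power: P = Re(S) = 1.789 W.
Step 8 — Reactive power: Q = Im(S) = -804 VAR.
Step 9 — Apparent power: |S| = 804 VA.
Step 10 — Power factor: PF = P/|S| = 0.002225 (leading).

(a) P = 1.789 W  (b) Q = -804 VAR  (c) S = 804 VA  (d) PF = 0.002225 (leading)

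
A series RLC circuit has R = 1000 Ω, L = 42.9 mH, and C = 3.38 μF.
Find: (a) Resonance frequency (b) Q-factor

Step 1 — Resonance condition Im(Z)=0 gives ω₀ = 1/√(LC).
Step 2 — ω₀ = 1/√(0.0429·3.38e-06) = 2626 rad/s.
Step 3 — f₀ = ω₀/(2π) = 418 Hz.
Step 4 — Series Q: Q = ω₀L/R = 2626·0.0429/1000 = 0.1127.

(a) f₀ = 418 Hz  (b) Q = 0.1127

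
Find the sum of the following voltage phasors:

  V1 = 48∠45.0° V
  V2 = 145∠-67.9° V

Step 1 — Convert each phasor to rectangular form:
  V1 = 48·(cos(45.0°) + j·sin(45.0°)) = 33.94 + j33.94 V
  V2 = 145·(cos(-67.9°) + j·sin(-67.9°)) = 54.55 - j134.3 V
Step 2 — Sum components: V_total = 88.49 - j100.4 V.
Step 3 — Convert to polar: |V_total| = 133.8 V, ∠V_total = -48.6°.

V_total = 133.8∠-48.6° V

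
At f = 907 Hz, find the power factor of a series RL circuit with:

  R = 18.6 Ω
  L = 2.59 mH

Step 1 — Angular frequency: ω = 2π·f = 2π·907 = 5699 rad/s.
Step 2 — Component impedances:
  R: Z = R = 18.6 Ω
  L: Z = jωL = j·5699·0.00259 = 0 + j14.76 Ω
Step 3 — Series combination: Z_total = R + L = 18.6 + j14.76 Ω = 23.74∠38.4° Ω.
Step 4 — Power factor: PF = cos(φ) = Re(Z)/|Z| = 18.6/23.745 = 0.7833.
Step 5 — Type: Im(Z) = 14.76 ⇒ lagging (phase φ = 38.4°).

PF = 0.7833 (lagging, φ = 38.4°)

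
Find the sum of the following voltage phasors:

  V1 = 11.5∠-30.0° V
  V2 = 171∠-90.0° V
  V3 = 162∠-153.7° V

Step 1 — Convert each phasor to rectangular form:
  V1 = 11.5·(cos(-30.0°) + j·sin(-30.0°)) = 9.959 - j5.75 V
  V2 = 171·(cos(-90.0°) + j·sin(-90.0°)) = 0 - j171 V
  V3 = 162·(cos(-153.7°) + j·sin(-153.7°)) = -145.2 - j71.78 V
Step 2 — Sum components: V_total = -135.3 - j248.5 V.
Step 3 — Convert to polar: |V_total| = 283 V, ∠V_total = -118.6°.

V_total = 283∠-118.6° V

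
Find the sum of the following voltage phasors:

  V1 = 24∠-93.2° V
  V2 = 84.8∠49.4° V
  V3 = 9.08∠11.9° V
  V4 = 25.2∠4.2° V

Step 1 — Convert each phasor to rectangular form:
  V1 = 24·(cos(-93.2°) + j·sin(-93.2°)) = -1.34 - j23.96 V
  V2 = 84.8·(cos(49.4°) + j·sin(49.4°)) = 55.19 + j64.39 V
  V3 = 9.08·(cos(11.9°) + j·sin(11.9°)) = 8.885 + j1.872 V
  V4 = 25.2·(cos(4.2°) + j·sin(4.2°)) = 25.13 + j1.846 V
Step 2 — Sum components: V_total = 87.86 + j44.14 V.
Step 3 — Convert to polar: |V_total| = 98.33 V, ∠V_total = 26.7°.

V_total = 98.33∠26.7° V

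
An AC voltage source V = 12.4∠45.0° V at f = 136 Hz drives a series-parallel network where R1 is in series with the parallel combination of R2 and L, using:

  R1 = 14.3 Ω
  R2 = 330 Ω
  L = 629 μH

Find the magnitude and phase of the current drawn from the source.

Step 1 — Angular frequency: ω = 2π·f = 2π·136 = 854.5 rad/s.
Step 2 — Component impedances:
  R1: Z = R = 14.3 Ω
  R2: Z = R = 330 Ω
  L: Z = jωL = j·854.5·0.000629 = 0 + j0.5375 Ω
Step 3 — Parallel branch: R2 || L = 1/(1/R2 + 1/L) = 0.0008754 + j0.5375 Ω.
Step 4 — Series with R1: Z_total = R1 + (R2 || L) = 14.3 + j0.5375 Ω = 14.31∠2.2° Ω.
Step 5 — Source phasor: V = 12.4∠45.0° V = 8.768 + j8.768 V.
Step 6 — Ohm's law: I = V / Z_total = (8.768 + j8.768) / (14.3 + j0.5375) = 0.6353 + j0.5892 A.
Step 7 — Convert to polar: |I| = 0.8665 A, ∠I = 42.8°.

I = 0.8665∠42.8° A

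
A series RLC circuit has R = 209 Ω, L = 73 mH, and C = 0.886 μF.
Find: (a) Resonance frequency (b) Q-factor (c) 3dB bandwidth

Step 1 — Resonance: ω₀ = 1/√(LC) = 1/√(0.073·8.86e-07) = 3932 rad/s.
Step 2 — f₀ = ω₀/(2π) = 625.8 Hz.
Step 3 — Series Q: Q = ω₀L/R = 3932·0.073/209 = 1.373.
Step 4 — Bandwidth: Δω = ω₀/Q = 2863 rad/s; BW = Δω/(2π) = 455.7 Hz.

(a) f₀ = 625.8 Hz  (b) Q = 1.373  (c) BW = 455.7 Hz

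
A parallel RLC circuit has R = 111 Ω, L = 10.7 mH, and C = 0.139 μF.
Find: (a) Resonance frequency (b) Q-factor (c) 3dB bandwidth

Step 1 — Resonance: ω₀ = 1/√(LC) = 1/√(0.0107·1.39e-07) = 2.593e+04 rad/s.
Step 2 — f₀ = ω₀/(2π) = 4127 Hz.
Step 3 — Parallel Q: Q = R/(ω₀L) = 111/(2.593e+04·0.0107) = 0.4001.
Step 4 — Bandwidth: Δω = ω₀/Q = 6.481e+04 rad/s; BW = Δω/(2π) = 1.032e+04 Hz.

(a) f₀ = 4127 Hz  (b) Q = 0.4001  (c) BW = 1.032e+04 Hz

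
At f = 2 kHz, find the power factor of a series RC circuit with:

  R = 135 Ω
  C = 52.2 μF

Step 1 — Angular frequency: ω = 2π·f = 2π·2000 = 1.257e+04 rad/s.
Step 2 — Component impedances:
  R: Z = R = 135 Ω
  C: Z = 1/(jωC) = -j/(ω·C) = 0 - j1.524 Ω
Step 3 — Series combination: Z_total = R + C = 135 - j1.524 Ω = 135∠-0.6° Ω.
Step 4 — Power factor: PF = cos(φ) = Re(Z)/|Z| = 135/135.01 = 0.9999.
Step 5 — Type: Im(Z) = -1.524 ⇒ leading (phase φ = -0.6°).

PF = 0.9999 (leading, φ = -0.6°)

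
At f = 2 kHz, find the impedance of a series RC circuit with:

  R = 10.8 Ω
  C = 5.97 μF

Step 1 — Angular frequency: ω = 2π·f = 2π·2000 = 1.257e+04 rad/s.
Step 2 — Component impedances:
  R: Z = R = 10.8 Ω
  C: Z = 1/(jωC) = -j/(ω·C) = 0 - j13.33 Ω
Step 3 — Series combination: Z_total = R + C = 10.8 - j13.33 Ω = 17.16∠-51.0° Ω.

Z = 10.8 - j13.33 Ω = 17.16∠-51.0° Ω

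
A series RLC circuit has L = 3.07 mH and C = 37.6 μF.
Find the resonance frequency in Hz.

Step 1 — Resonance condition Im(Z)=0 gives ω₀ = 1/√(LC).
Step 2 — ω₀ = 1/√(0.00307·3.76e-05) = 2943 rad/s.
Step 3 — f₀ = ω₀/(2π) = 468.4 Hz.

f₀ = 468.4 Hz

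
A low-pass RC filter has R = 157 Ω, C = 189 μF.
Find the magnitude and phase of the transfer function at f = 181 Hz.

Step 1 — Angular frequency: ω = 2π·181 = 1137 rad/s.
Step 2 — Transfer function: H(jω) = 1/(1 + jωRC).
Step 3 — Denominator: 1 + jωRC = 1 + j·1137·157·0.000189 = 1 + j33.75.
Step 4 — H = 0.0008774 - j0.02961.
Step 5 — Magnitude: |H| = 0.02962 (-30.6 dB); phase: φ = -88.3°.

|H| = 0.02962 (-30.6 dB), φ = -88.3°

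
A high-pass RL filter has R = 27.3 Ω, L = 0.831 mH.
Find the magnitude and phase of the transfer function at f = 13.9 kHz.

Step 1 — Angular frequency: ω = 2π·1.39e+04 = 8.734e+04 rad/s.
Step 2 — Transfer function: H(jω) = jωL/(R + jωL).
Step 3 — Numerator jωL = j·72.58; denominator R + jωL = 27.3 + j72.58.
Step 4 — H = 0.876 + j0.3295.
Step 5 — Magnitude: |H| = 0.936 (-0.6 dB); phase: φ = 20.6°.

|H| = 0.936 (-0.6 dB), φ = 20.6°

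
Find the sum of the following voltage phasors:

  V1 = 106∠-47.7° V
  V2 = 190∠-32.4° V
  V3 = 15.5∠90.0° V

Step 1 — Convert each phasor to rectangular form:
  V1 = 106·(cos(-47.7°) + j·sin(-47.7°)) = 71.34 - j78.4 V
  V2 = 190·(cos(-32.4°) + j·sin(-32.4°)) = 160.4 - j101.8 V
  V3 = 15.5·(cos(90.0°) + j·sin(90.0°)) = 0 + j15.5 V
Step 2 — Sum components: V_total = 231.8 - j164.7 V.
Step 3 — Convert to polar: |V_total| = 284.3 V, ∠V_total = -35.4°.

V_total = 284.3∠-35.4° V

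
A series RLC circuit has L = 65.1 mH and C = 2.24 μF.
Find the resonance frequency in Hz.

Step 1 — Resonance condition Im(Z)=0 gives ω₀ = 1/√(LC).
Step 2 — ω₀ = 1/√(0.0651·2.24e-06) = 2619 rad/s.
Step 3 — f₀ = ω₀/(2π) = 416.8 Hz.

f₀ = 416.8 Hz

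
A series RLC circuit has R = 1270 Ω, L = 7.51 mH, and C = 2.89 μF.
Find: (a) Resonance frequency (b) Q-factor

Step 1 — Resonance condition Im(Z)=0 gives ω₀ = 1/√(LC).
Step 2 — ω₀ = 1/√(0.00751·2.89e-06) = 6788 rad/s.
Step 3 — f₀ = ω₀/(2π) = 1080 Hz.
Step 4 — Series Q: Q = ω₀L/R = 6788·0.00751/1270 = 0.04014.

(a) f₀ = 1080 Hz  (b) Q = 0.04014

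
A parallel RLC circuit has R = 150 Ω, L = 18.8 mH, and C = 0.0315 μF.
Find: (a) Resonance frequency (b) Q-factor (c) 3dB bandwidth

Step 1 — Resonance: ω₀ = 1/√(LC) = 1/√(0.0188·3.15e-08) = 4.109e+04 rad/s.
Step 2 — f₀ = ω₀/(2π) = 6540 Hz.
Step 3 — Parallel Q: Q = R/(ω₀L) = 150/(4.109e+04·0.0188) = 0.1942.
Step 4 — Bandwidth: Δω = ω₀/Q = 2.116e+05 rad/s; BW = Δω/(2π) = 3.368e+04 Hz.

(a) f₀ = 6540 Hz  (b) Q = 0.1942  (c) BW = 3.368e+04 Hz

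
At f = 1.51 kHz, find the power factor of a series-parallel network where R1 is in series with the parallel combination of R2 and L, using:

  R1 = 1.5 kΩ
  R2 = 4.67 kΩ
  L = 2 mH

Step 1 — Angular frequency: ω = 2π·f = 2π·1510 = 9488 rad/s.
Step 2 — Component impedances:
  R1: Z = R = 1500 Ω
  R2: Z = R = 4670 Ω
  L: Z = jωL = j·9488·0.002 = 0 + j18.98 Ω
Step 3 — Parallel branch: R2 || L = 1/(1/R2 + 1/L) = 0.0771 + j18.97 Ω.
Step 4 — Series with R1: Z_total = R1 + (R2 || L) = 1500 + j18.97 Ω = 1500∠0.7° Ω.
Step 5 — Power factor: PF = cos(φ) = Re(Z)/|Z| = 1500.1/1500.2 = 0.9999.
Step 6 — Type: Im(Z) = 18.97 ⇒ lagging (phase φ = 0.7°).

PF = 0.9999 (lagging, φ = 0.7°)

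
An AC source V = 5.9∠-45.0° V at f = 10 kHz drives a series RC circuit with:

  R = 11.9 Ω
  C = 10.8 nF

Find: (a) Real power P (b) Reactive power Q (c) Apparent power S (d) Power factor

Step 1 — Angular frequency: ω = 2π·f = 2π·1e+04 = 6.283e+04 rad/s.
Step 2 — Component impedances:
  R: Z = R = 11.9 Ω
  C: Z = 1/(jωC) = -j/(ω·C) = 0 - j1474 Ω
Step 3 — Series combination: Z_total = R + C = 11.9 - j1474 Ω = 1474∠-89.5° Ω.
Step 4 — Source phasor: V = 5.9∠-45.0° V = 4.172 - j4.172 V.
Step 5 — Current: I = V / Z = 0.002854 + j0.002808 A = 0.004004∠44.5° A.
Step 6 — Complex power: S = V·I* = 0.0001907 - j0.02362 VA.
Step 7 — Real power: P = Re(S) = 0.0001907 W.
Step 8 — Reactive power: Q = Im(S) = -0.02362 VAR.
Step 9 — Apparent power: |S| = 0.02362 VA.
Step 10 — Power factor: PF = P/|S| = 0.008075 (leading).

(a) P = 0.0001907 W  (b) Q = -0.02362 VAR  (c) S = 0.02362 VA  (d) PF = 0.008075 (leading)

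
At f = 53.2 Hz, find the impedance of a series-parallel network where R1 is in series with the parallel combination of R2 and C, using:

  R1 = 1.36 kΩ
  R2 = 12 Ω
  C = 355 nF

Step 1 — Angular frequency: ω = 2π·f = 2π·53.2 = 334.3 rad/s.
Step 2 — Component impedances:
  R1: Z = R = 1360 Ω
  R2: Z = R = 12 Ω
  C: Z = 1/(jωC) = -j/(ω·C) = 0 - j8427 Ω
Step 3 — Parallel branch: R2 || C = 1/(1/R2 + 1/C) = 12 - j0.01709 Ω.
Step 4 — Series with R1: Z_total = R1 + (R2 || C) = 1372 - j0.01709 Ω = 1372∠-0.0° Ω.

Z = 1372 - j0.01709 Ω = 1372∠-0.0° Ω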